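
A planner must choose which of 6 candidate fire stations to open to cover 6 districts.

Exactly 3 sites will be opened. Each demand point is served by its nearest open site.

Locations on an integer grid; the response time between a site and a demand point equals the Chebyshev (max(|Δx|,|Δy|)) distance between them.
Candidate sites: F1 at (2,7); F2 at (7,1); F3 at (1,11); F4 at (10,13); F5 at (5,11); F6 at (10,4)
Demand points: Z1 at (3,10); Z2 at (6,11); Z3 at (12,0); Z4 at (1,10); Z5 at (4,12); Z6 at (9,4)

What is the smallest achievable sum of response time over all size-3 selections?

10

Open {F3, F5, F6}.
  Z1→F3 2, Z2→F5 1, Z3→F6 4, Z4→F3 1, Z5→F5 1, Z6→F6 1  ⇒ total 10.
Compare {F1, F5, F6}: total 12.
Compare {F2, F3, F5}: total 13.
No size-3 selection does better; minimum is 10.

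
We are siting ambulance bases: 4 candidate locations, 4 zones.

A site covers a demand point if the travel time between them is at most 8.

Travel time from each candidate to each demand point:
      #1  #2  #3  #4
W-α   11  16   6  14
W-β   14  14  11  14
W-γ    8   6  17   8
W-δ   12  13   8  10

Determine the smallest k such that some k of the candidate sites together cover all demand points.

2

Coverage sets (demand points within 8 of each site):
  W-α: {#3}
  W-β: {}
  W-γ: {#1, #2, #4}
  W-δ: {#3}
No single site covers all 4 demand points.
But {W-α, W-γ} covers everything, so the minimum is 2.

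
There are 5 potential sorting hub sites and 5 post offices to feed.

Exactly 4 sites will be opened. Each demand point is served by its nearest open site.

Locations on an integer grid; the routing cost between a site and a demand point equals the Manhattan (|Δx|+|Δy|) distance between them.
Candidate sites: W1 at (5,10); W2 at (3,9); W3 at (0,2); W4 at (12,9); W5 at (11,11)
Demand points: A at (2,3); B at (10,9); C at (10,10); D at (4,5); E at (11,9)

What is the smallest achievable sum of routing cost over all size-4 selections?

Open {W2, W3, W4, W5}.
  A→W3 3, B→W4 2, C→W5 2, D→W2 5, E→W4 1  ⇒ total 13.
Compare {W1, W2, W3, W4}: total 14.
Compare {W1, W3, W4, W5}: total 14.
No size-4 selection does better; minimum is 13.

13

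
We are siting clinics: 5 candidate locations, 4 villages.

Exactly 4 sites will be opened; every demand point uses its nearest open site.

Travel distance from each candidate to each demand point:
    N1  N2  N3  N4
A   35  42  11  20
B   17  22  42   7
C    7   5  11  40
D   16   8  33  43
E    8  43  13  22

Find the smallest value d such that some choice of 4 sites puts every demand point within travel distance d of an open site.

11

Open {A, B, C, D}.
  Farthest demand point is N3 at travel distance 11 (to A); all others are ≤ 11.
With {A, B, C, E} the worst case is 11.
With {A, B, D, E} the worst case is 11.
No size-4 selection achieves below 11.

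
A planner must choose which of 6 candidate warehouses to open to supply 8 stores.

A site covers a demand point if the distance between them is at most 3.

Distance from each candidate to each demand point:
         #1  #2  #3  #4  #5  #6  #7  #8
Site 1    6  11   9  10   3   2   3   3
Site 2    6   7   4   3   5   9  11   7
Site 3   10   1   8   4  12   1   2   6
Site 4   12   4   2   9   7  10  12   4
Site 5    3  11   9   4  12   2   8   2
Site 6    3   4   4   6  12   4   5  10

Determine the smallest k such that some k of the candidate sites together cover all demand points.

Coverage sets (demand points within 3 of each site):
  Site 1: {#5, #6, #7, #8}
  Site 2: {#4}
  Site 3: {#2, #6, #7}
  Site 4: {#3}
  Site 5: {#1, #6, #8}
  Site 6: {#1}
No 4 sites suffice: every size-4 union leaves at least one demand point uncovered.
But {Site 1, Site 2, Site 3, Site 4, Site 5} covers everything, so the minimum is 5.

5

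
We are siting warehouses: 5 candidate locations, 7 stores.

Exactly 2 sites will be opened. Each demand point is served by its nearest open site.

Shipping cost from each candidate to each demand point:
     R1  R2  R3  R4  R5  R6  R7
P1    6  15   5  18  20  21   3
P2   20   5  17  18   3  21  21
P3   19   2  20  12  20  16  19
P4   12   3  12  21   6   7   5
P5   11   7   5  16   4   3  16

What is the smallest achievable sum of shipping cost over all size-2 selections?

44

Open {P1, P5}.
  R1→P1 6, R2→P5 7, R3→P1 5, R4→P5 16, R5→P5 4, R6→P5 3, R7→P1 3  ⇒ total 44.
Compare {P4, P5}: total 47.
Compare {P1, P4}: total 48.
No size-2 selection does better; minimum is 44.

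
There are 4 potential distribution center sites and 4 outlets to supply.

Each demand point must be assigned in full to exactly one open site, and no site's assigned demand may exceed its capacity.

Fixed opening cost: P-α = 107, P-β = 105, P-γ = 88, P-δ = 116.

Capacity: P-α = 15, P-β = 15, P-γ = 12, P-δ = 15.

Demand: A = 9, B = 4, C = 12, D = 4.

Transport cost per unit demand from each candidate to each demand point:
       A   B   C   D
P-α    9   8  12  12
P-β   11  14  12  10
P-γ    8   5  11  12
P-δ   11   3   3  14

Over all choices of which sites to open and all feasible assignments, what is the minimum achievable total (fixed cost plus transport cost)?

Open {P-α, P-γ, P-δ}; cheapest assignment that respects the capacities:
  P-α (cap 15, load 13): A, D — cost 9×9 + 4×12 = 129
  P-γ (cap 12, load 4): B — cost 4×5 = 20
  P-δ (cap 15, load 12): C — cost 12×3 = 36
  Shipping 185, fixed 311 → total 496.
  Any other capacity-feasible assignment to {P-α, P-γ, P-δ} ships for at least 185.
Compare {P-β, P-γ, P-δ}: its best feasible assignment gives total 504.
Compare {P-α, P-β, P-δ}: its best feasible assignment gives total 517.
Every other set of open sites that can feasibly serve all demand totals ≥ 504 even under its best assignment. Minimum: 496.

496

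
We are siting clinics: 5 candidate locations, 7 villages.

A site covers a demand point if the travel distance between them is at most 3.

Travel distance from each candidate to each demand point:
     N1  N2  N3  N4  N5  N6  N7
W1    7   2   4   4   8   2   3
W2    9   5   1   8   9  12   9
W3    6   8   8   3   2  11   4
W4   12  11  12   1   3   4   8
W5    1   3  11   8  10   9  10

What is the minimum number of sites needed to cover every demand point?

4

Coverage sets (demand points within 3 of each site):
  W1: {N2, N6, N7}
  W2: {N3}
  W3: {N4, N5}
  W4: {N4, N5}
  W5: {N1, N2}
No 3 sites suffice: every size-3 union leaves at least one demand point uncovered.
But {W1, W2, W3, W5} covers everything, so the minimum is 4.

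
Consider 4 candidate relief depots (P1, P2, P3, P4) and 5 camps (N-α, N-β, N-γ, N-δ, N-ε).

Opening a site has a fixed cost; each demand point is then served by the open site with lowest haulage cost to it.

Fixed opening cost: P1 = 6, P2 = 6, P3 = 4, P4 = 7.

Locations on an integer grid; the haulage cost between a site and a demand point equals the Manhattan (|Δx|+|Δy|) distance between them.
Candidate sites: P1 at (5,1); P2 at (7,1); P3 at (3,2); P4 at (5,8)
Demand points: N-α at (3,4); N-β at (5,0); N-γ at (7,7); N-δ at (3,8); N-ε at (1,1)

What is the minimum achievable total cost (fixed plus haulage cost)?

Open {P3, P4}: assign each demand point to its cheapest open site.
  N-α→P3 2, N-β→P3 4, N-γ→P4 3, N-δ→P4 2, N-ε→P3 3
  haulage cost 14, fixed 11 → total 25.
Compare {P3}: haulage cost 24 + fixed 4 = 28.
Compare {P1, P4}: haulage cost 15 + fixed 13 = 28.
Compare {P1, P3, P4}: haulage cost 11 + fixed 17 = 28.
All other subsets cost ≥ 28. Minimum total cost: 25.

25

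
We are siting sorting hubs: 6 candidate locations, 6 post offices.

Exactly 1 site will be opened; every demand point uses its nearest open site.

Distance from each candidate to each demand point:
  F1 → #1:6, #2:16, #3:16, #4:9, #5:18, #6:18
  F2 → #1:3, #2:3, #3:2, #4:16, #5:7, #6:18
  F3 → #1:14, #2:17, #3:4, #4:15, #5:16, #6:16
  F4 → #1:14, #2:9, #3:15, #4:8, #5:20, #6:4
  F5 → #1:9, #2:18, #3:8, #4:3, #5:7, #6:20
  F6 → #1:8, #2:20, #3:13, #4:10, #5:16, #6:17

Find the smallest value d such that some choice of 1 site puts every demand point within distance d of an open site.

Open {F3}.
  Farthest demand point is #2 at distance 17 (to F3); all others are ≤ 17.
With {F1} the worst case is 18.
With {F2} the worst case is 18.
No size-1 selection achieves below 17.

17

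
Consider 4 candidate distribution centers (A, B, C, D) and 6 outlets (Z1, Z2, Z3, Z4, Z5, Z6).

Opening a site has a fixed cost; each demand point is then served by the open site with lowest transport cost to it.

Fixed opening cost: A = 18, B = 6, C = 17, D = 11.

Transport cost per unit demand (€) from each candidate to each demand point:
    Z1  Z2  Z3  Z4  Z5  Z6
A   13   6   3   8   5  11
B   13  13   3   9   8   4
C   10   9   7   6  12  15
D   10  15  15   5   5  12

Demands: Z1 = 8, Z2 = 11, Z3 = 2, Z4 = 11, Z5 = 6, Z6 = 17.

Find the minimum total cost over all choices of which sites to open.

Open {A, B, D}: assign each demand point to its cheapest open site.
  Z1→D 8×10=80, Z2→A 11×6=66, Z3→A 2×3=6, Z4→D 11×5=55, Z5→A 6×5=30, Z6→B 17×4=68
  transport cost 305, fixed 35 → total 340.
Compare {A, B, C}: transport cost 316 + fixed 41 = 357.
Compare {A, B, C, D}: transport cost 305 + fixed 52 = 357.
Compare {B, C, D}: transport cost 338 + fixed 34 = 372.
All other subsets cost ≥ 357. Minimum total cost: 340.

340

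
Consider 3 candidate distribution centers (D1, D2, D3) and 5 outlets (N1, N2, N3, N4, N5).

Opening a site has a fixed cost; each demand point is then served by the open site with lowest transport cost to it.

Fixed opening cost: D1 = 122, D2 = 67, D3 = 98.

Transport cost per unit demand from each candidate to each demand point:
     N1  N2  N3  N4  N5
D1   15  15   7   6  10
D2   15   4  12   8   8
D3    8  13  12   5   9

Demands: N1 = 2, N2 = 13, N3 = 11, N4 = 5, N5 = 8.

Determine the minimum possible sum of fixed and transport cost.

Open {D2}: assign each demand point to its cheapest open site.
  N1→D2 2×15=30, N2→D2 13×4=52, N3→D2 11×12=132, N4→D2 5×8=40, N5→D2 8×8=64
  transport cost 318, fixed 67 → total 385.
Compare {D1, D2}: transport cost 253 + fixed 189 = 442.
Compare {D2, D3}: transport cost 289 + fixed 165 = 454.
Compare {D3}: transport cost 414 + fixed 98 = 512.
All other subsets cost ≥ 442. Minimum total cost: 385.

385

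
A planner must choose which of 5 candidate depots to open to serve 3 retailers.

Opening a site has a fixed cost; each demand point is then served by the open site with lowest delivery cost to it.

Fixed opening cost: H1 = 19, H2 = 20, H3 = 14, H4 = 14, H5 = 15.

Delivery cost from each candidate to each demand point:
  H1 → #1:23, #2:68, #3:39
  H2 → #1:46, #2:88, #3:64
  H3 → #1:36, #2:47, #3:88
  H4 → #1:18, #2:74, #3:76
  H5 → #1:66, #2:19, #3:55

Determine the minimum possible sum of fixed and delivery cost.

Open {H1, H5}: assign each demand point to its cheapest open site.
  #1→H1 23, #2→H5 19, #3→H1 39
  delivery cost 81, fixed 34 → total 115.
Compare {H4, H5}: delivery cost 92 + fixed 29 = 121.
Compare {H1, H4, H5}: delivery cost 76 + fixed 48 = 124.
Compare {H1, H3, H5}: delivery cost 81 + fixed 48 = 129.
All other subsets cost ≥ 121. Minimum total cost: 115.

115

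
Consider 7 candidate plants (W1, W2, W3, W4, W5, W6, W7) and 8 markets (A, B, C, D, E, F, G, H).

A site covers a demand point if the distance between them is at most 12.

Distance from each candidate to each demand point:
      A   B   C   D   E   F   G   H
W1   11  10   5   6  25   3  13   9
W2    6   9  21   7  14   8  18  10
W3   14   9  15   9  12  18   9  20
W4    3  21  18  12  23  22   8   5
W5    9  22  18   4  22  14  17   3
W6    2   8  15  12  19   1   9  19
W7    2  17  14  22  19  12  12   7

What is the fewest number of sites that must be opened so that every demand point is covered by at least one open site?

Coverage sets (demand points within 12 of each site):
  W1: {A, B, C, D, F, H}
  W2: {A, B, D, F, H}
  W3: {B, D, E, G}
  W4: {A, D, G, H}
  W5: {A, D, H}
  W6: {A, B, D, F, G}
  W7: {A, F, G, H}
No single site covers all 8 demand points.
But {W1, W3} covers everything, so the minimum is 2.

2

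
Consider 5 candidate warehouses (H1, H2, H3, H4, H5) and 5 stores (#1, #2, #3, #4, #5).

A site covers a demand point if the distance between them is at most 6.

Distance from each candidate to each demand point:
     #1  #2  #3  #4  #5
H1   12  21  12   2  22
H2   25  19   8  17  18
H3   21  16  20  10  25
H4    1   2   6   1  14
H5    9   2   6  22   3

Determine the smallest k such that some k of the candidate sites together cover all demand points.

2

Coverage sets (demand points within 6 of each site):
  H1: {#4}
  H2: {}
  H3: {}
  H4: {#1, #2, #3, #4}
  H5: {#2, #3, #5}
No single site covers all 5 demand points.
But {H4, H5} covers everything, so the minimum is 2.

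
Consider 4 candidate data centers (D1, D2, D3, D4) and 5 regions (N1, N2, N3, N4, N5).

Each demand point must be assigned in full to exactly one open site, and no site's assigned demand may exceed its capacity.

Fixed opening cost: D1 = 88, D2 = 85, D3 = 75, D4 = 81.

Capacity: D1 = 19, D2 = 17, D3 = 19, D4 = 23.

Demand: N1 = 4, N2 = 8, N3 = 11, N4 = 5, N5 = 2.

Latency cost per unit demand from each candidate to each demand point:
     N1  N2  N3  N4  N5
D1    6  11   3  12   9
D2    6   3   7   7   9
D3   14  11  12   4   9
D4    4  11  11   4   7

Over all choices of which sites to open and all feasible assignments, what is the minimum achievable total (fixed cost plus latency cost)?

Open {D1, D2}; cheapest assignment that respects the capacities:
  D1 (cap 19, load 17): N1, N3, N5 — cost 4×6 + 11×3 + 2×9 = 75
  D2 (cap 17, load 13): N2, N4 — cost 8×3 + 5×7 = 59
  Shipping 134, fixed 173 → total 307.
  Any other capacity-feasible assignment to {D1, D2} ships for at least 134.
Compare {D1, D4}: its best feasible assignment gives total 340.
Compare {D1, D3}: its best feasible assignment gives total 346.
Every other set of open sites that can feasibly serve all demand totals ≥ 340 even under its best assignment. Minimum: 307.

307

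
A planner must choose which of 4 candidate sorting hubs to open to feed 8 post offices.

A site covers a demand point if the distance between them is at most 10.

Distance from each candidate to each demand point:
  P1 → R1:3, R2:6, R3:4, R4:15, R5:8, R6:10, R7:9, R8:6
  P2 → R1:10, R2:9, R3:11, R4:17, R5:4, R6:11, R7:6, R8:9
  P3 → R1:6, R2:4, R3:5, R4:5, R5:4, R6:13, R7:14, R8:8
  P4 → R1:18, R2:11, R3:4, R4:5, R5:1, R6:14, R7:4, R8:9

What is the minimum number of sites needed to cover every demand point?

Coverage sets (demand points within 10 of each site):
  P1: {R1, R2, R3, R5, R6, R7, R8}
  P2: {R1, R2, R5, R7, R8}
  P3: {R1, R2, R3, R4, R5, R8}
  P4: {R3, R4, R5, R7, R8}
No single site covers all 8 demand points.
But {P1, P3} covers everything, so the minimum is 2.

2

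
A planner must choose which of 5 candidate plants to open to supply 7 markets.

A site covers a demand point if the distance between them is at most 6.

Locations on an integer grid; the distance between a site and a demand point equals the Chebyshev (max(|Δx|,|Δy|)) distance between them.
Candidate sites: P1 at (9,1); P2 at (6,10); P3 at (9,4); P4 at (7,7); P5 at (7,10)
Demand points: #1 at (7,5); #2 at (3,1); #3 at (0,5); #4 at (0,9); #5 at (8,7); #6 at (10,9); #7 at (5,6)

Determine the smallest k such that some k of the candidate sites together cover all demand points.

Coverage sets (demand points within 6 of each site):
  P1: {#1, #2, #5, #7}
  P2: {#1, #3, #4, #5, #6, #7}
  P3: {#1, #2, #5, #6, #7}
  P4: {#1, #2, #5, #6, #7}
  P5: {#1, #5, #6, #7}
No single site covers all 7 demand points.
But {P1, P2} covers everything, so the minimum is 2.

2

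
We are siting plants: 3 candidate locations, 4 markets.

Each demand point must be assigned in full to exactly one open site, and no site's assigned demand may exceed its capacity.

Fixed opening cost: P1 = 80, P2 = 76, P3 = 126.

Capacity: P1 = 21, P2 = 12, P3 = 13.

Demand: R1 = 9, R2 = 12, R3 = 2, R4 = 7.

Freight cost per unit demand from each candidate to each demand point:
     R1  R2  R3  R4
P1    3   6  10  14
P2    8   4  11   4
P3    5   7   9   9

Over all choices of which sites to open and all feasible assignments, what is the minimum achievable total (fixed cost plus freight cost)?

Open {P1, P2}; cheapest assignment that respects the capacities:
  P1 (cap 21, load 21): R1, R2 — cost 9×3 + 12×6 = 99
  P2 (cap 12, load 9): R3, R4 — cost 2×11 + 7×4 = 50
  Shipping 149, fixed 156 → total 305.
  Any other capacity-feasible assignment to {P1, P2} ships for at least 149.
Compare {P1, P3}: its best feasible assignment gives total 386.
Compare {P1, P2, P3}: its best feasible assignment gives total 427.
Every other set of open sites that can feasibly serve all demand totals ≥ 386 even under its best assignment. Minimum: 305.

305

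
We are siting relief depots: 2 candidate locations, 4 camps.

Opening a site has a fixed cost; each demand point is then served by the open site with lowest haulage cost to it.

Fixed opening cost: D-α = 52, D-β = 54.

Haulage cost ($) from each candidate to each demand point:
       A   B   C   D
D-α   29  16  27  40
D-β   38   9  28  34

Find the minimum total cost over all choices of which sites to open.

163

Open {D-β}: assign each demand point to its cheapest open site.
  A→D-β 38, B→D-β 9, C→D-β 28, D→D-β 34
  haulage cost 109, fixed 54 → total 163.
Compare {D-α}: haulage cost 112 + fixed 52 = 164.
Compare {D-α, D-β}: haulage cost 99 + fixed 106 = 205.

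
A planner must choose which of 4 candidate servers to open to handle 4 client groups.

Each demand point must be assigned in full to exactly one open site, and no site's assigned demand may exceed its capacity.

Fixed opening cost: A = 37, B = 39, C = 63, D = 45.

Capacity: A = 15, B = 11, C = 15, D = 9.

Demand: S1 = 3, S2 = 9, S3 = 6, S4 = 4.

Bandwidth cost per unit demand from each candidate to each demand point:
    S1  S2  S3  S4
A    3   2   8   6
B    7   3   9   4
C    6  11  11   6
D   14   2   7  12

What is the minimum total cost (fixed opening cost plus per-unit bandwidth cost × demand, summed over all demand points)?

Open {A, B}; cheapest assignment that respects the capacities:
  A (cap 15, load 12): S1, S2 — cost 3×3 + 9×2 = 27
  B (cap 11, load 10): S3, S4 — cost 6×9 + 4×4 = 70
  Shipping 97, fixed 76 → total 173.
  Any other capacity-feasible assignment to {A, B} ships for at least 97.
Compare {A, D}: its best feasible assignment gives total 181.
Compare {A, B, D}: its best feasible assignment gives total 206.
Every other set of open sites that can feasibly serve all demand totals ≥ 181 even under its best assignment. Minimum: 173.

173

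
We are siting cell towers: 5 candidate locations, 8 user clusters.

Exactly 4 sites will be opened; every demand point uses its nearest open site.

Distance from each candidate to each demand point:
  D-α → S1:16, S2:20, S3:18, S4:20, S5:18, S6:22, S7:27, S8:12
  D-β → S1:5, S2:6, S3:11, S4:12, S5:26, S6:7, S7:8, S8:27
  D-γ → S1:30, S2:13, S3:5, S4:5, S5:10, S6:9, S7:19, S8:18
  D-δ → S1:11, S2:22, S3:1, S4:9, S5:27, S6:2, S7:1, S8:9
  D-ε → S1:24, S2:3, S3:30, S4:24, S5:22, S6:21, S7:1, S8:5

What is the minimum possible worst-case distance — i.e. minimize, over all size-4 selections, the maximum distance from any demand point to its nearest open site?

10

Open {D-α, D-β, D-γ, D-δ}.
  Farthest demand point is S5 at distance 10 (to D-γ); all others are ≤ 10.
With {D-α, D-β, D-γ, D-ε} the worst case is 10.
With {D-β, D-γ, D-δ, D-ε} the worst case is 10.
No size-4 selection achieves below 10.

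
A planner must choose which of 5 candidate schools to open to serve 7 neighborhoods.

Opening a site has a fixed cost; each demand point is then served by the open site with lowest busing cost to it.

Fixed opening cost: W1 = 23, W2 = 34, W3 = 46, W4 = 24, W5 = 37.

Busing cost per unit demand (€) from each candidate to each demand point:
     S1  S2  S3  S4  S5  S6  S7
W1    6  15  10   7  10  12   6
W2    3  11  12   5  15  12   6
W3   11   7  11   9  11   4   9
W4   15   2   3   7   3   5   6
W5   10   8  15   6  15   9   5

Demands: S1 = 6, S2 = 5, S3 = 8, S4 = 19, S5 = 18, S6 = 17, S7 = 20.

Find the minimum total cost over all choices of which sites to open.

Open {W2, W4}: assign each demand point to its cheapest open site.
  S1→W2 6×3=18, S2→W4 5×2=10, S3→W4 8×3=24, S4→W2 19×5=95, S5→W4 18×3=54, S6→W4 17×5=85, S7→W2 20×6=120
  busing cost 406, fixed 58 → total 464.
Compare {W2, W4, W5}: busing cost 386 + fixed 95 = 481.
Compare {W1, W2, W4}: busing cost 406 + fixed 81 = 487.
Compare {W2, W3, W4}: busing cost 389 + fixed 104 = 493.
All other subsets cost ≥ 481. Minimum total cost: 464.

464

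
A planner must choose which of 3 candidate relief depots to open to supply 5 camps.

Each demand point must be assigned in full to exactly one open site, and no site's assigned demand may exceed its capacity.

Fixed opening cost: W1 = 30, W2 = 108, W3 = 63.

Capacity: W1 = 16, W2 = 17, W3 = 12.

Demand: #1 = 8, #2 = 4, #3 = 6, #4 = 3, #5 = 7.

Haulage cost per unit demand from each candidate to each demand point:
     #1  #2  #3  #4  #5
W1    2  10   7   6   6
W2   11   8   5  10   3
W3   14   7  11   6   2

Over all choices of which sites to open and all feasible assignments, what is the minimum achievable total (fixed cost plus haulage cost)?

255

Open {W1, W2}; cheapest assignment that respects the capacities:
  W1 (cap 16, load 11): #1, #4 — cost 8×2 + 3×6 = 34
  W2 (cap 17, load 17): #2, #3, #5 — cost 4×8 + 6×5 + 7×3 = 83
  Shipping 117, fixed 138 → total 255.
  Any other capacity-feasible assignment to {W1, W2} ships for at least 117.
Compare {W1, W2, W3}: its best feasible assignment gives total 307.
Compare {W1, W3}: its best feasible assignment gives total 335.
Every other set of open sites that can feasibly serve all demand totals ≥ 307 even under its best assignment. Minimum: 255.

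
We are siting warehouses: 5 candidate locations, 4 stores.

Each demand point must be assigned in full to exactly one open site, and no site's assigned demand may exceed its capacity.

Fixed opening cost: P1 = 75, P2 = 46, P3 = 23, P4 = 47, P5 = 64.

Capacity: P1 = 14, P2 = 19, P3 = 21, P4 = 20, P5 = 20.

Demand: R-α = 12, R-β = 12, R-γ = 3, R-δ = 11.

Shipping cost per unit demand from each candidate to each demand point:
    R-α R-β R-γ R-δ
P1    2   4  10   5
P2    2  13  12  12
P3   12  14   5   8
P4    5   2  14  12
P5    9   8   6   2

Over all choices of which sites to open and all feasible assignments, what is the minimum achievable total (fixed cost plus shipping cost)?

Open {P2, P4, P5}; cheapest assignment that respects the capacities:
  P2 (cap 19, load 12): R-α — cost 12×2 = 24
  P4 (cap 20, load 12): R-β — cost 12×2 = 24
  P5 (cap 20, load 14): R-γ, R-δ — cost 3×6 + 11×2 = 40
  Shipping 88, fixed 157 → total 245.
  Any other capacity-feasible assignment to {P2, P4, P5} ships for at least 88.
Compare {P2, P3, P4, P5}: its best feasible assignment gives total 265.
Compare {P2, P3, P4}: its best feasible assignment gives total 267.
Every other set of open sites that can feasibly serve all demand totals ≥ 265 even under its best assignment. Minimum: 245.

245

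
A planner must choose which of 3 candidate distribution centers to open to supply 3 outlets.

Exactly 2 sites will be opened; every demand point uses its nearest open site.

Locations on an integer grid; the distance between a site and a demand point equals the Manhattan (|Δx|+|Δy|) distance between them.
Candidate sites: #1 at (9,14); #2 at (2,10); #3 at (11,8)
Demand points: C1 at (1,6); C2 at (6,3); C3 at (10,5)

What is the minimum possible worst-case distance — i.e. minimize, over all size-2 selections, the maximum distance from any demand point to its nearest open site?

Open {#2, #3}.
  Farthest demand point is C2 at distance 10 (to #3); all others are ≤ 10.
With {#1, #2} the worst case is 11.
With {#1, #3} the worst case is 12.
No size-2 selection achieves below 10.

10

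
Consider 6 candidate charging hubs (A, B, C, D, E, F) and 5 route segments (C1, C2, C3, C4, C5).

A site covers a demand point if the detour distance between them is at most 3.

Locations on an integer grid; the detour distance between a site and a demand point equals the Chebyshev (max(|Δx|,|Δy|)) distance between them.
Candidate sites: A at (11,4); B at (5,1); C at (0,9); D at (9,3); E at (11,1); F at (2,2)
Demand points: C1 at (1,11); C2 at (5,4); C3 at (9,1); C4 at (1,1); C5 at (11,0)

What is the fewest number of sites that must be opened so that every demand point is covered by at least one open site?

Coverage sets (demand points within 3 of each site):
  A: {C3}
  B: {C2}
  C: {C1}
  D: {C3, C5}
  E: {C3, C5}
  F: {C2, C4}
No 2 sites suffice: every size-2 union leaves at least one demand point uncovered.
But {C, D, F} covers everything, so the minimum is 3.

3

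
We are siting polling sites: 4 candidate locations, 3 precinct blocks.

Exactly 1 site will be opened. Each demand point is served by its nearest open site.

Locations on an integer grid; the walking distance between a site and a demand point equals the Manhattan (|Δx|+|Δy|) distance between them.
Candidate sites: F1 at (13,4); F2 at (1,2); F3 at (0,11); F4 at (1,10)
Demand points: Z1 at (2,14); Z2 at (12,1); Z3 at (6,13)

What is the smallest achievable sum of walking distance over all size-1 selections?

33

Open {F4}.
  Z1→F4 5, Z2→F4 20, Z3→F4 8  ⇒ total 33.
Compare {F3}: total 35.
Compare {F1}: total 41.
No size-1 selection does better; minimum is 33.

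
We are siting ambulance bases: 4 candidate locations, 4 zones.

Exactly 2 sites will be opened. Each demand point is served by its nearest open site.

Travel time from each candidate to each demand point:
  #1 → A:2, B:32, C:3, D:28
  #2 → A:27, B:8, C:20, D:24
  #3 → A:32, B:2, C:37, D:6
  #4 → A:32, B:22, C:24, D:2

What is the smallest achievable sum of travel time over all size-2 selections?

13

Open {#1, #3}.
  A→#1 2, B→#3 2, C→#1 3, D→#3 6  ⇒ total 13.
Compare {#1, #4}: total 29.
Compare {#1, #2}: total 37.
No size-2 selection does better; minimum is 13.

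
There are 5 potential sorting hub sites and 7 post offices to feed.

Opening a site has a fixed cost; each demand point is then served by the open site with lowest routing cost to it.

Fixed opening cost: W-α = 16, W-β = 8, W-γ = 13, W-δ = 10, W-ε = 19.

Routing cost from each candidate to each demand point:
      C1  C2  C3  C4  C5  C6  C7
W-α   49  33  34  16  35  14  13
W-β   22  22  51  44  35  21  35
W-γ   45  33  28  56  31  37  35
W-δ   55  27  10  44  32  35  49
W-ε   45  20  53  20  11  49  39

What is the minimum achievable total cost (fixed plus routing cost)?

159

Open {W-α, W-β, W-δ, W-ε}: assign each demand point to its cheapest open site.
  C1→W-β 22, C2→W-ε 20, C3→W-δ 10, C4→W-α 16, C5→W-ε 11, C6→W-α 14, C7→W-α 13
  routing cost 106, fixed 53 → total 159.
Compare {W-α, W-β, W-δ}: routing cost 129 + fixed 34 = 163.
Compare {W-α, W-β, W-γ, W-δ, W-ε}: routing cost 106 + fixed 66 = 172.
Compare {W-α, W-β, W-ε}: routing cost 130 + fixed 43 = 173.
All other subsets cost ≥ 163. Minimum total cost: 159.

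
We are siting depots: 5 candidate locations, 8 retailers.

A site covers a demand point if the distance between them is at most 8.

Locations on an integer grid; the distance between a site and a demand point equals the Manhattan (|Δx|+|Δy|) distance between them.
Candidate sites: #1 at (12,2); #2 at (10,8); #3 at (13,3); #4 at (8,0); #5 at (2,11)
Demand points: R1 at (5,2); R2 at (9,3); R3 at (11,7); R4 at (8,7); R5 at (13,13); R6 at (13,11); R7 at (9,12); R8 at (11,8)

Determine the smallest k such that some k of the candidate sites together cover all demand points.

2

Coverage sets (demand points within 8 of each site):
  #1: {R1, R2, R3, R8}
  #2: {R2, R3, R4, R5, R6, R7, R8}
  #3: {R2, R3, R6, R8}
  #4: {R1, R2, R4}
  #5: {R7}
No single site covers all 8 demand points.
But {#1, #2} covers everything, so the minimum is 2.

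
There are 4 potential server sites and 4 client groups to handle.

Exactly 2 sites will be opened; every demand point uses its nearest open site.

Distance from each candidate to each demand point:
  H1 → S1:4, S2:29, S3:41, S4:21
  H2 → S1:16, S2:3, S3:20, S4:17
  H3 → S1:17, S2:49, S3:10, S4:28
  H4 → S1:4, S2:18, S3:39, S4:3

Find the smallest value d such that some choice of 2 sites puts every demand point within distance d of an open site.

17

Open {H2, H3}.
  Farthest demand point is S4 at distance 17 (to H2); all others are ≤ 17.
With {H3, H4} the worst case is 18.
With {H1, H2} the worst case is 20.
No size-2 selection achieves below 17.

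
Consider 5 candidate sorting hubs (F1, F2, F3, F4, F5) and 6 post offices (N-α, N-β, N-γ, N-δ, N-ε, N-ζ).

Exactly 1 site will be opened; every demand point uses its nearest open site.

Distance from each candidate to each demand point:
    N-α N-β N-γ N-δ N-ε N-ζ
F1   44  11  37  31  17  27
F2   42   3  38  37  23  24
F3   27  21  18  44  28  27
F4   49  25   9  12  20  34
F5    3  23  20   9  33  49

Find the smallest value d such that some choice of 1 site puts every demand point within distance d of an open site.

Open {F2}.
  Farthest demand point is N-α at distance 42 (to F2); all others are ≤ 42.
With {F1} the worst case is 44.
With {F3} the worst case is 44.
No size-1 selection achieves below 42.

42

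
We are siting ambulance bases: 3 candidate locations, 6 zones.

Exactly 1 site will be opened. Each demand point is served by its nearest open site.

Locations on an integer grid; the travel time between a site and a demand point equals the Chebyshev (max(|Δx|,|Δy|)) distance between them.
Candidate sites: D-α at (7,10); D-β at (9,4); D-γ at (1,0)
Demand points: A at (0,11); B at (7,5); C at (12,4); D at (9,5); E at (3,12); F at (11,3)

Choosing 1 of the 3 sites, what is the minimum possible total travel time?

Open {D-β}.
  A→D-β 9, B→D-β 2, C→D-β 3, D→D-β 1, E→D-β 8, F→D-β 2  ⇒ total 25.
Compare {D-α}: total 34.
Compare {D-γ}: total 58.

25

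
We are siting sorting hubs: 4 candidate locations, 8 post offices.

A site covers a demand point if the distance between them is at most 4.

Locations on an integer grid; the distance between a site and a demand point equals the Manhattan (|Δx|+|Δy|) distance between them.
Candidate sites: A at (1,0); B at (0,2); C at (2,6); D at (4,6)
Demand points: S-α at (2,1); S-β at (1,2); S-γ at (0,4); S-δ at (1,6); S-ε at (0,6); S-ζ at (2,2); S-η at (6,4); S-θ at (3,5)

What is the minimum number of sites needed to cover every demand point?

Coverage sets (demand points within 4 of each site):
  A: {S-α, S-β, S-ζ}
  B: {S-α, S-β, S-γ, S-ε, S-ζ}
  C: {S-γ, S-δ, S-ε, S-ζ, S-θ}
  D: {S-δ, S-ε, S-η, S-θ}
No single site covers all 8 demand points.
But {B, D} covers everything, so the minimum is 2.

2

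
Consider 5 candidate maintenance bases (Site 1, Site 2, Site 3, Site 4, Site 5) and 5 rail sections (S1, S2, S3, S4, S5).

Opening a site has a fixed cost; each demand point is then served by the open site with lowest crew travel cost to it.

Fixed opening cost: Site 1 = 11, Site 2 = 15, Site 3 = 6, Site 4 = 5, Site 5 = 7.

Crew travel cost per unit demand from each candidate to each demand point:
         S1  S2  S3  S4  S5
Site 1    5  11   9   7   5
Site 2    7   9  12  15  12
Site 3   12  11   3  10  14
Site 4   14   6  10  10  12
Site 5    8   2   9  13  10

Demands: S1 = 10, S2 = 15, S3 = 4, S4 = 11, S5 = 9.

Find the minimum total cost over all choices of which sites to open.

238

Open {Site 1, Site 3, Site 5}: assign each demand point to its cheapest open site.
  S1→Site 1 10×5=50, S2→Site 5 15×2=30, S3→Site 3 4×3=12, S4→Site 1 11×7=77, S5→Site 1 9×5=45
  crew travel cost 214, fixed 24 → total 238.
Compare {Site 1, Site 3, Site 4, Site 5}: crew travel cost 214 + fixed 29 = 243.
Compare {Site 1, Site 2, Site 3, Site 5}: crew travel cost 214 + fixed 39 = 253.
Compare {Site 1, Site 5}: crew travel cost 238 + fixed 18 = 256.
All other subsets cost ≥ 243. Minimum total cost: 238.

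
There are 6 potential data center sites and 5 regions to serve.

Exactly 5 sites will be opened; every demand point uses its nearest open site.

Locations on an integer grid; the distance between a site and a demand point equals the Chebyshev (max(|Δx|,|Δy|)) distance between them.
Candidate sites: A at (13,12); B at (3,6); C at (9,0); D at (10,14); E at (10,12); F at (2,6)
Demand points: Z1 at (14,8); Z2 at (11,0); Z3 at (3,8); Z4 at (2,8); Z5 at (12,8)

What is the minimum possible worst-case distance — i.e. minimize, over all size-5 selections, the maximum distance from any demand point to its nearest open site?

4

Open {A, B, C, D, E}.
  Farthest demand point is Z1 at distance 4 (to A); all others are ≤ 4.
With {A, B, C, D, F} the worst case is 4.
With {A, B, C, E, F} the worst case is 4.
No size-5 selection achieves below 4.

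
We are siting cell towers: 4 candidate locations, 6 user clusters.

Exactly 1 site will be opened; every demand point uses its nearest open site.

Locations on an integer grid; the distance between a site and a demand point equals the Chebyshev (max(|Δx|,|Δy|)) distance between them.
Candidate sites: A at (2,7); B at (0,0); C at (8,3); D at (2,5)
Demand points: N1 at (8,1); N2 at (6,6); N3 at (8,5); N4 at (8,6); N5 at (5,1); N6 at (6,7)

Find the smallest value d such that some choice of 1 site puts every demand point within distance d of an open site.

Open {C}.
  Farthest demand point is N6 at distance 4 (to C); all others are ≤ 4.
With {A} the worst case is 6.
With {D} the worst case is 6.
No size-1 selection achieves below 4.

4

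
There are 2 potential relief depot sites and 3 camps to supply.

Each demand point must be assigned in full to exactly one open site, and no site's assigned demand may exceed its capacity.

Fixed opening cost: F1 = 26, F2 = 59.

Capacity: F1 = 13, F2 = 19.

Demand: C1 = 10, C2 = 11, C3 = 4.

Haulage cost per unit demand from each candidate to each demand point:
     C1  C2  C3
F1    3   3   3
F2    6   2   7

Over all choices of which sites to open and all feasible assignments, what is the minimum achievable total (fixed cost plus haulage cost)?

165

Open {F1, F2}; cheapest assignment that respects the capacities:
  F1 (cap 13, load 10): C1 — cost 10×3 = 30
  F2 (cap 19, load 15): C2, C3 — cost 11×2 + 4×7 = 50
  Shipping 80, fixed 85 → total 165.
  Any other capacity-feasible assignment to {F1, F2} ships for at least 80.
Total demand is 25 and no other set of sites has combined capacity ≥ 25, so {F1, F2} is the only feasible choice of open sites. Minimum: 165.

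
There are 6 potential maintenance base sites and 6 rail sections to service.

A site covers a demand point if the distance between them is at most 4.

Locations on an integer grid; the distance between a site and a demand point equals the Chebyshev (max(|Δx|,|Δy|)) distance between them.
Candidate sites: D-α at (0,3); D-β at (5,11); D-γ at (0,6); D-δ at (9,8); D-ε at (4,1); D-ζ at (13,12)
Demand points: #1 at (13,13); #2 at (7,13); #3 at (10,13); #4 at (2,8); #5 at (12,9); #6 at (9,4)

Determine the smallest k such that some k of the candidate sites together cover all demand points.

3

Coverage sets (demand points within 4 of each site):
  D-α: {}
  D-β: {#2, #4}
  D-γ: {#4}
  D-δ: {#5, #6}
  D-ε: {}
  D-ζ: {#1, #3, #5}
No 2 sites suffice: every size-2 union leaves at least one demand point uncovered.
But {D-β, D-δ, D-ζ} covers everything, so the minimum is 3.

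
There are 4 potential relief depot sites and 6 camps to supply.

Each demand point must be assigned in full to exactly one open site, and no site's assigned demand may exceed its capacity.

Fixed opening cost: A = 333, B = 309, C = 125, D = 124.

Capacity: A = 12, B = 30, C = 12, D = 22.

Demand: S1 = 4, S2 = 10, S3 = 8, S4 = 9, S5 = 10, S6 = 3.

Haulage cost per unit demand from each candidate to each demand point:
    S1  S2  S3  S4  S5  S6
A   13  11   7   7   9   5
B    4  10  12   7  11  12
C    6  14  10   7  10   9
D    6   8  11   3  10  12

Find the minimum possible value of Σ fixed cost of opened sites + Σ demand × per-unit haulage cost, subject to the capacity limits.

798

Open {B, D}; cheapest assignment that respects the capacities:
  B (cap 30, load 25): S1, S3, S5, S6 — cost 4×4 + 8×12 + 10×11 + 3×12 = 258
  D (cap 22, load 19): S2, S4 — cost 10×8 + 9×3 = 107
  Shipping 365, fixed 433 → total 798.
  Any other capacity-feasible assignment to {B, D} ships for at least 365.
Compare {B, C, D}: its best feasible assignment gives total 898.
Compare {A, C, D}: its best feasible assignment gives total 919.
Every other set of open sites that can feasibly serve all demand totals ≥ 898 even under its best assignment. Minimum: 798.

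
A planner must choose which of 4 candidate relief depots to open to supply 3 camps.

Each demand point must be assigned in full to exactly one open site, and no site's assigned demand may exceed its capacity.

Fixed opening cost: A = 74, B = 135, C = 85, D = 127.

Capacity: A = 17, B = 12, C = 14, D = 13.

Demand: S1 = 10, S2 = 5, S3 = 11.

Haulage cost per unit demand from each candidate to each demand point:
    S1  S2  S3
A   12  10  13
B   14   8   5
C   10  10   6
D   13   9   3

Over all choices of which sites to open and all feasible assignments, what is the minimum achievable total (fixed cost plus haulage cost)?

395

Open {A, C}; cheapest assignment that respects the capacities:
  A (cap 17, load 15): S1, S2 — cost 10×12 + 5×10 = 170
  C (cap 14, load 11): S3 — cost 11×6 = 66
  Shipping 236, fixed 159 → total 395.
  Any other capacity-feasible assignment to {A, C} ships for at least 236.
Compare {A, D}: its best feasible assignment gives total 404.
Compare {A, B}: its best feasible assignment gives total 434.
Every other set of open sites that can feasibly serve all demand totals ≥ 404 even under its best assignment. Minimum: 395.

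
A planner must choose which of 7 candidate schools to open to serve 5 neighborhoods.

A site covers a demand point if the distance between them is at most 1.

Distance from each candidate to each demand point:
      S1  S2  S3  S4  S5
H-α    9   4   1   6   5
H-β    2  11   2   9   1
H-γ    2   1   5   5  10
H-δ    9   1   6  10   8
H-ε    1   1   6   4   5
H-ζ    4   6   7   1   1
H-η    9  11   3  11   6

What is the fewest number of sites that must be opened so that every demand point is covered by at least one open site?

3

Coverage sets (demand points within 1 of each site):
  H-α: {S3}
  H-β: {S5}
  H-γ: {S2}
  H-δ: {S2}
  H-ε: {S1, S2}
  H-ζ: {S4, S5}
  H-η: {}
No 2 sites suffice: every size-2 union leaves at least one demand point uncovered.
But {H-α, H-ε, H-ζ} covers everything, so the minimum is 3.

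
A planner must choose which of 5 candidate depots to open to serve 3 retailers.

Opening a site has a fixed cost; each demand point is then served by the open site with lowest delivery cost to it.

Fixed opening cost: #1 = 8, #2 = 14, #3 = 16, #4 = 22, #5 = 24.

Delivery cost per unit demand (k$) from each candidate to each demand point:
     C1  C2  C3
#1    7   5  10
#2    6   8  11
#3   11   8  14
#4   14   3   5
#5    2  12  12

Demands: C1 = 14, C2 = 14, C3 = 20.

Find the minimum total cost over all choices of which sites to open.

Open {#4, #5}: assign each demand point to its cheapest open site.
  C1→#5 14×2=28, C2→#4 14×3=42, C3→#4 20×5=100
  delivery cost 170, fixed 46 → total 216.
Compare {#1, #4, #5}: delivery cost 170 + fixed 54 = 224.
Compare {#2, #4, #5}: delivery cost 170 + fixed 60 = 230.
Compare {#3, #4, #5}: delivery cost 170 + fixed 62 = 232.
All other subsets cost ≥ 224. Minimum total cost: 216.

216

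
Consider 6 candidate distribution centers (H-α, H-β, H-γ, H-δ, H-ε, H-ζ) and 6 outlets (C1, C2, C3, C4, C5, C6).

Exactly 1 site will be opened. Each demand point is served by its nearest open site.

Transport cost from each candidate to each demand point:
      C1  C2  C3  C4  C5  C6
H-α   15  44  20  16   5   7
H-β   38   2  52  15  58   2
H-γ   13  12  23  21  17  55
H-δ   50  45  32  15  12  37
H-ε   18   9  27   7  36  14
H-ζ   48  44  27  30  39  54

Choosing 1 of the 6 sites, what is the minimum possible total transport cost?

Open {H-α}.
  C1→H-α 15, C2→H-α 44, C3→H-α 20, C4→H-α 16, C5→H-α 5, C6→H-α 7  ⇒ total 107.
Compare {H-ε}: total 111.
Compare {H-γ}: total 141.
No size-1 selection does better; minimum is 107.

107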